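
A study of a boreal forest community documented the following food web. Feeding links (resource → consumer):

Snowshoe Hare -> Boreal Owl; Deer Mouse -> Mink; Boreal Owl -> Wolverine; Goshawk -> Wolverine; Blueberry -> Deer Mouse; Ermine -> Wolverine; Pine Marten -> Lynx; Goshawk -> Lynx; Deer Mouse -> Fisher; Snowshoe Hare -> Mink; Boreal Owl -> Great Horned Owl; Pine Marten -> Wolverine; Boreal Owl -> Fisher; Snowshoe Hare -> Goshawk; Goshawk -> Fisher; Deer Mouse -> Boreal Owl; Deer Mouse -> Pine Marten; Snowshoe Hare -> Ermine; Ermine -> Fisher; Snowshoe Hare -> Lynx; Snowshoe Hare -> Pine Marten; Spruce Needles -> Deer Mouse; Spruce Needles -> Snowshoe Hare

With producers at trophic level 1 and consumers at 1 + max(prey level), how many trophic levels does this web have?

4

Producers (level 1): Blueberry, Spruce Needles.
Spruce Needles → Snowshoe Hare → Ermine → Wolverine gives Wolverine level 4.
No species has a prey at level 4, so no species reaches level 5.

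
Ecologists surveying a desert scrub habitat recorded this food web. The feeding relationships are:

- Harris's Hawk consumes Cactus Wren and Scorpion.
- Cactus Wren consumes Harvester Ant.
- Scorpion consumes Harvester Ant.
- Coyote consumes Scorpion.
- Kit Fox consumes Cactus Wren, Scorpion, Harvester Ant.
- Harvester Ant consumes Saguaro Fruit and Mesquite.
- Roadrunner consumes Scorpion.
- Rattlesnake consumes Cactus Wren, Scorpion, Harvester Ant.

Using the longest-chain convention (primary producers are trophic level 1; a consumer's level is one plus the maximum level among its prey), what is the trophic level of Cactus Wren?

Mesquite is a producer → level 1.
Harvester Ant eats Mesquite (level 1); other prey at levels: Saguaro Fruit 1 → level 2.
Cactus Wren eats Harvester Ant → level 3.

Trophic level 3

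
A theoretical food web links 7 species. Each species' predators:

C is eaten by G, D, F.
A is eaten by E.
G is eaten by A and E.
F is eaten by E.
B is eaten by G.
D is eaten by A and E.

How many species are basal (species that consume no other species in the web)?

2

Basal species (no prey listed): B, C.
Count: 2.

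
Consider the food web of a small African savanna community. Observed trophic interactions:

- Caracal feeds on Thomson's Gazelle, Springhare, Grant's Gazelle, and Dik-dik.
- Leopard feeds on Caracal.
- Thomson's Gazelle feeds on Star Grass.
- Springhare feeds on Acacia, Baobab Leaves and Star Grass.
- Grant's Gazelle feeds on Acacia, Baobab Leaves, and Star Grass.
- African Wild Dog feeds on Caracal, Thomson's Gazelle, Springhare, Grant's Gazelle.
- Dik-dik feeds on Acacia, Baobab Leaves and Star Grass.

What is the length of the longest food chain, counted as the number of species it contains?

4 species

One longest chain: Star Grass → Grant's Gazelle → Caracal → Leopard.
It has 4 species and 3 links.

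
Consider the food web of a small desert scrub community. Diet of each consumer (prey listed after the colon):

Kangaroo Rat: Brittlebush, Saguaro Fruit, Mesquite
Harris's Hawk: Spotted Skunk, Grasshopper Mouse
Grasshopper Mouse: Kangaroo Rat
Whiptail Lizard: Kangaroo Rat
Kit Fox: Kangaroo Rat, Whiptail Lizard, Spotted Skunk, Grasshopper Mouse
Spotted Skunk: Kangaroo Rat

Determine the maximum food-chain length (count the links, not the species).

3 links

One longest chain: Brittlebush → Kangaroo Rat → Whiptail Lizard → Kit Fox.
It has 4 species and 3 links.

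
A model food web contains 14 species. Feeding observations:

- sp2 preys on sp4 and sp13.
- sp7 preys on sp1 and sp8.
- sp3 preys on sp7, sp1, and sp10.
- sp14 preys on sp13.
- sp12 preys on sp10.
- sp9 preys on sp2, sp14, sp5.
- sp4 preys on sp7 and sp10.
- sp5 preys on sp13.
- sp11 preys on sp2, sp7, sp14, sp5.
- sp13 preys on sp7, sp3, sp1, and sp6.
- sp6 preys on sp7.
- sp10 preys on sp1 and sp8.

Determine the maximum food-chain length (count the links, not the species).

One longest chain: sp1 → sp7 → sp3 → sp13 → sp2 → sp11.
It has 6 species and 5 links.

5 links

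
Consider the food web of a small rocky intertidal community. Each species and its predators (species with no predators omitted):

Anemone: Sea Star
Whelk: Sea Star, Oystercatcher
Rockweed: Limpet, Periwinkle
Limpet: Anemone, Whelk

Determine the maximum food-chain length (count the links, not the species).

One longest chain: Rockweed → Limpet → Anemone → Sea Star.
It has 4 species and 3 links.

3 links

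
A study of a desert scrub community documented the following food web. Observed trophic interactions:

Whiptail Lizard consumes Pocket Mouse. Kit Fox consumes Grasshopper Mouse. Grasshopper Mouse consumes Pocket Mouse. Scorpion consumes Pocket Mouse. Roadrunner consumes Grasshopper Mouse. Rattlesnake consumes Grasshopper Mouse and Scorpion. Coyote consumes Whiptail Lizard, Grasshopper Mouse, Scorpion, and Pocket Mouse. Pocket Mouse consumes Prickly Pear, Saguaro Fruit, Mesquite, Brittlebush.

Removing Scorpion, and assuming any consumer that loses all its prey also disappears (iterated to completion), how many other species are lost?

Remove Scorpion.
Every predator of it retains at least one other prey: Rattlesnake still has Grasshopper Mouse; Coyote still has Pocket Mouse, Whiptail Lizard, Grasshopper Mouse.
No consumer loses all prey, so no secondary extinctions occur.

0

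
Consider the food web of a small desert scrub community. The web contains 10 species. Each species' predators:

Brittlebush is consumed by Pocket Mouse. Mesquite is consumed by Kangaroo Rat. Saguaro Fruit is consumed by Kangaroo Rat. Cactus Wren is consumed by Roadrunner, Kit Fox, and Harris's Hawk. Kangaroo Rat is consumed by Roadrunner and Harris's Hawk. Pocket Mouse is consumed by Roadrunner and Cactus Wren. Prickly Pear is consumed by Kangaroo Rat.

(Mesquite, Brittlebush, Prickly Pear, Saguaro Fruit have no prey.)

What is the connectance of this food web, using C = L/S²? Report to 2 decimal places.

C = 0.11

The web has S = 10 species and L = 11 feeding links.
C = L / S² = 11 / 100 = 0.1100 ≈ 0.11.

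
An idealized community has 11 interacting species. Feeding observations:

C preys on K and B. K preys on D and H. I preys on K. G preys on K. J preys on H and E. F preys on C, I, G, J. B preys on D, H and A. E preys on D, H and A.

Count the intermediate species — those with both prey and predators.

7

Intermediate species (has both prey and predators): B, E, K, J, I, C, G.
Count: 7.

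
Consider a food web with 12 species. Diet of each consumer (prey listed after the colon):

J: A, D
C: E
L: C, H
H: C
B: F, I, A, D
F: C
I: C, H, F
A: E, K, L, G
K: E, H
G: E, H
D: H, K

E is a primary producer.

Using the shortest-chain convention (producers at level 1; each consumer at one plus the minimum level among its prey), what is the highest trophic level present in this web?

Producers (level 1): E.
Following each consumer down to its lowest-level prey: E → A → J (levels 1 through 3).
All prey of J (A 2, D 3) are at level 2 or above, so J is at level 1 + 2 = 3.
Every consumer has at least one prey at level 2 or below, so none exceeds level 3.

3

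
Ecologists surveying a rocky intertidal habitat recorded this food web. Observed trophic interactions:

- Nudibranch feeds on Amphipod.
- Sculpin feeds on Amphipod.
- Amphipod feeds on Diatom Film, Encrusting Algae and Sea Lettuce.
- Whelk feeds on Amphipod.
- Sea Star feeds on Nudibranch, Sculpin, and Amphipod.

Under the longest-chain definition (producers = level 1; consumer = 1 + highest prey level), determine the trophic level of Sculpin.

Encrusting Algae is a producer → level 1.
Amphipod eats Encrusting Algae (level 1); other prey at levels: Sea Lettuce 1, Diatom Film 1 → level 2.
Sculpin eats Amphipod → level 3.

Trophic level 3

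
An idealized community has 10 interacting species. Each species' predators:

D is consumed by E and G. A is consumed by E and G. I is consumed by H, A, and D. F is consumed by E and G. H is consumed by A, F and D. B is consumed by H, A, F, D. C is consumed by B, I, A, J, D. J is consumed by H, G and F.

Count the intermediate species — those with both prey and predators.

Intermediate species (has both prey and predators): I, J, B, H, D, F, A.
Count: 7.

7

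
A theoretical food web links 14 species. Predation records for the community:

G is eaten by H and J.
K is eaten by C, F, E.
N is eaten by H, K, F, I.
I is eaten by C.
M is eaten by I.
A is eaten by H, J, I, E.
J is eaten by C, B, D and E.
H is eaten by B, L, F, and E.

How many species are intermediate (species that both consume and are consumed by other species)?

Intermediate species (has both prey and predators): H, K, I, J.
Count: 4.

4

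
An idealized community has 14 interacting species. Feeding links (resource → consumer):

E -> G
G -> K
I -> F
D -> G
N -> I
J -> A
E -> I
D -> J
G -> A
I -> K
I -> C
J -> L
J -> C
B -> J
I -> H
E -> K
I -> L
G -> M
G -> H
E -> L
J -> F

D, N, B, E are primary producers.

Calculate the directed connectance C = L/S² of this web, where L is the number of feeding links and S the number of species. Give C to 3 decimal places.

C = 0.107

The web has S = 14 species and L = 21 feeding links.
C = L / S² = 21 / 196 = 0.1071 ≈ 0.107.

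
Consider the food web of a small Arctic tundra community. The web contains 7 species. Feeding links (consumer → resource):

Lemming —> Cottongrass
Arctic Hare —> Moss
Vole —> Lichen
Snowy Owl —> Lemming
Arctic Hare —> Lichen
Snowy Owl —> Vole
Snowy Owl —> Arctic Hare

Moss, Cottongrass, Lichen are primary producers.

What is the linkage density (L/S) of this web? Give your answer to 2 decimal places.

L/S = 1.00

There are L = 7 links among S = 7 species.
L/S = 7/7 = 1.0000 ≈ 1.00.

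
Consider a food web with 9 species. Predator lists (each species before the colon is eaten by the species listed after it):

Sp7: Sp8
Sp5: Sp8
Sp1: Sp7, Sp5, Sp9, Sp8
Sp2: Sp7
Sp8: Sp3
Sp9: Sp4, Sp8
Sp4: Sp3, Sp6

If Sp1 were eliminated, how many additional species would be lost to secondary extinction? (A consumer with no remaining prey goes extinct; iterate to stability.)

4

Remove Sp1.
Round 1: Sp5 (all prey gone), Sp9 (all prey gone) → extinct.
Round 2: Sp4 (all prey gone) → extinct.
Round 3: Sp6 (all prey gone) → extinct.
No further losses. Total secondary extinctions: 4.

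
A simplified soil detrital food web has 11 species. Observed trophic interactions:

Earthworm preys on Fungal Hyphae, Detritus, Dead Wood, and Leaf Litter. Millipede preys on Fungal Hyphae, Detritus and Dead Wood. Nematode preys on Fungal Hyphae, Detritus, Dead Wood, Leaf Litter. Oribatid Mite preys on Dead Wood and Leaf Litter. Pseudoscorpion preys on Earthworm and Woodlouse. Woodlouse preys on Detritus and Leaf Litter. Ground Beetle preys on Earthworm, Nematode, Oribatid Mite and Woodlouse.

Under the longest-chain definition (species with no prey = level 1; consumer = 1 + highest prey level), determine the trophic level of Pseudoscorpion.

Fungal Hyphae has no prey (basal) → level 1.
Earthworm eats Fungal Hyphae (level 1); other prey at levels: Detritus 1, Leaf Litter 1, Dead Wood 1 → level 2.
Pseudoscorpion eats Earthworm (level 2); other prey at levels: Woodlouse 2 → level 3.

Trophic level 3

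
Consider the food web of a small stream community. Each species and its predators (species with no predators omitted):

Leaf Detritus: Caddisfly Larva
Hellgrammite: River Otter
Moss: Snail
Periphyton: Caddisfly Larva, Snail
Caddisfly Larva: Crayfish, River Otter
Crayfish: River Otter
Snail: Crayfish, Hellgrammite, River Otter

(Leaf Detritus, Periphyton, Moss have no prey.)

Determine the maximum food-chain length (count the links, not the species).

One longest chain: Leaf Detritus → Caddisfly Larva → Crayfish → River Otter.
It has 4 species and 3 links.

3 links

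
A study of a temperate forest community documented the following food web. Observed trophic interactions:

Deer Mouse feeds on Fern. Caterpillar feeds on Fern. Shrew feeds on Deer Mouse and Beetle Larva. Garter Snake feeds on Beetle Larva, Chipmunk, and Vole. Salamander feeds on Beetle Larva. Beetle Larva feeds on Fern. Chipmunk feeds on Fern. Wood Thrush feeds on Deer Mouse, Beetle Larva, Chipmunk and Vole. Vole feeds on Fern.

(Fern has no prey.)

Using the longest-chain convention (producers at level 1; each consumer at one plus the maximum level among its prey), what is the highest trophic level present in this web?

3

Producers (level 1): Fern.
Fern → Vole → Wood Thrush gives Wood Thrush level 3.
No species has a prey at level 3, so no species reaches level 4.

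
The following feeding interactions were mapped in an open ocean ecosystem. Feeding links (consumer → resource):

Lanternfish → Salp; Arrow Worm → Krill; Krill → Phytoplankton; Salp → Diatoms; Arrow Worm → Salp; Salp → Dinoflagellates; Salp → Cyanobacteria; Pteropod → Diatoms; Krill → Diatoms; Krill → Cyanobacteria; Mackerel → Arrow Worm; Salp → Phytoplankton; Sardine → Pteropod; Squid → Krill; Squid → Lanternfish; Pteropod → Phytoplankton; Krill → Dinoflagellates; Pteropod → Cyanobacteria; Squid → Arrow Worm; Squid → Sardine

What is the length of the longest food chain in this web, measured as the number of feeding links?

3 links

One longest chain: Dinoflagellates → Krill → Arrow Worm → Mackerel.
It has 4 species and 3 links.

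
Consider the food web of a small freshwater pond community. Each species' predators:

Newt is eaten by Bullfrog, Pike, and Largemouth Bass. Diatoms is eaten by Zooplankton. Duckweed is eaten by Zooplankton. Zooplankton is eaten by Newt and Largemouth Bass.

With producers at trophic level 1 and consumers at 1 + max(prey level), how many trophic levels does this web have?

Producers (level 1): Duckweed, Diatoms.
Duckweed → Zooplankton → Newt → Bullfrog gives Bullfrog level 4.
No species has a prey at level 4, so no species reaches level 5.

4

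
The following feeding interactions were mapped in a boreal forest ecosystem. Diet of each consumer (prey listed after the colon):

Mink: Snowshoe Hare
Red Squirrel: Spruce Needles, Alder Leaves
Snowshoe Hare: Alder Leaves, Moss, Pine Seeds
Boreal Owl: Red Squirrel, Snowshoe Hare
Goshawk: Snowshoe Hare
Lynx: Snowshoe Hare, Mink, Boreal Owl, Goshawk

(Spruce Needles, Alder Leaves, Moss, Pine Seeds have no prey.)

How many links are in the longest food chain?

One longest chain: Alder Leaves → Snowshoe Hare → Goshawk → Lynx.
It has 4 species and 3 links.

3 links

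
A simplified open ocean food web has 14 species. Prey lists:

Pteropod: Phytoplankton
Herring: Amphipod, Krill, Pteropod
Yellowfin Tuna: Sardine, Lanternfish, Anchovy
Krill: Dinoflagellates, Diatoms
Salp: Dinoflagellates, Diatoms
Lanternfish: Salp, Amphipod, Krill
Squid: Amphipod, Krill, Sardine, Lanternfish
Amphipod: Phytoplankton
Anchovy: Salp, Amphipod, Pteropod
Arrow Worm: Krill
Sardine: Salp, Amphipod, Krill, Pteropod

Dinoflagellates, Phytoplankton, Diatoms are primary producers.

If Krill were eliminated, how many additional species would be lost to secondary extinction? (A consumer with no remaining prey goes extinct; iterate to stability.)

1

Remove Krill.
Round 1: Arrow Worm (all prey gone) → extinct.
No further losses. Total secondary extinctions: 1.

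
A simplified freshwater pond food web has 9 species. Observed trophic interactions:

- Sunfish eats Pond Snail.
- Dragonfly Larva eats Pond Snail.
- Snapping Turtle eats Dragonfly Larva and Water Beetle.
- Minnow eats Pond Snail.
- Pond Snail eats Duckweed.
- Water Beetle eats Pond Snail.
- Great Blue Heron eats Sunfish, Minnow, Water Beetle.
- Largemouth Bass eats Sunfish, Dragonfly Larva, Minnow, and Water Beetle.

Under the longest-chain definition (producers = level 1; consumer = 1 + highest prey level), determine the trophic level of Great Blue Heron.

Trophic level 4

Duckweed is a producer → level 1.
Pond Snail eats Duckweed → level 2.
Sunfish eats Pond Snail → level 3.
Great Blue Heron eats Sunfish (level 3); other prey at levels: Minnow 3, Water Beetle 3 → level 4.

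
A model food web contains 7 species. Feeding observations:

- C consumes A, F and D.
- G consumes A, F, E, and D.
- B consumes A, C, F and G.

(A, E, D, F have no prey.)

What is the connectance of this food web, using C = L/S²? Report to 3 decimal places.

C = 0.224

The web has S = 7 species and L = 11 feeding links.
C = L / S² = 11 / 49 = 0.2245 ≈ 0.224.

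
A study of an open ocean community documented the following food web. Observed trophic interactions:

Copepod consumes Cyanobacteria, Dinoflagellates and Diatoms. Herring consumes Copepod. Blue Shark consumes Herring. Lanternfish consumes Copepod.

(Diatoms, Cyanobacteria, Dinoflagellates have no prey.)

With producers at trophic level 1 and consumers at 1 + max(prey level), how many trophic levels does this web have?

4

Producers (level 1): Diatoms, Cyanobacteria, Dinoflagellates.
Diatoms → Copepod → Herring → Blue Shark gives Blue Shark level 4.
No species has a prey at level 4, so no species reaches level 5.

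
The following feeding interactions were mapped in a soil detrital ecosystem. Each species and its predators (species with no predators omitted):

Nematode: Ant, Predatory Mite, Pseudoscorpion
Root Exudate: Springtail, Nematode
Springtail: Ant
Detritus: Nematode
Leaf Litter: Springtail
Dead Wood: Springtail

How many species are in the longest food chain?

One longest chain: Leaf Litter → Springtail → Ant.
It has 3 species and 2 links.

3 species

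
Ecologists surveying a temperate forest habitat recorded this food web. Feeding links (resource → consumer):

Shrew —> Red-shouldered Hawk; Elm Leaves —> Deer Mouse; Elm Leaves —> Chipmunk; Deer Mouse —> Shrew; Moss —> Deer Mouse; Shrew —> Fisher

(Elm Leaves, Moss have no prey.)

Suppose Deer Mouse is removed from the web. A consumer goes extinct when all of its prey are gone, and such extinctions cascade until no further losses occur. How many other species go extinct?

3

Remove Deer Mouse.
Round 1: Shrew (all prey gone) → extinct.
Round 2: Fisher (all prey gone), Red-shouldered Hawk (all prey gone) → extinct.
No further losses. Total secondary extinctions: 3.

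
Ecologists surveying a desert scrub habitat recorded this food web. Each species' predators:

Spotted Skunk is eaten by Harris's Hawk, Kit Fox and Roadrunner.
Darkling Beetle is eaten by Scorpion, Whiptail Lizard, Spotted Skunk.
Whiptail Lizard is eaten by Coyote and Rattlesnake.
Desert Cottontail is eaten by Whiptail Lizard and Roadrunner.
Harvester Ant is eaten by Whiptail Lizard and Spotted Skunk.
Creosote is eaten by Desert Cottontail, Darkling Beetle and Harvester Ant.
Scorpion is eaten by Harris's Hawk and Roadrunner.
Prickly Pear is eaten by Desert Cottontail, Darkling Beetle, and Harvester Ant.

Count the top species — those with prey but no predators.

5

Top species (has prey, but nothing eats it): Kit Fox, Harris's Hawk, Roadrunner, Rattlesnake, Coyote.
Count: 5.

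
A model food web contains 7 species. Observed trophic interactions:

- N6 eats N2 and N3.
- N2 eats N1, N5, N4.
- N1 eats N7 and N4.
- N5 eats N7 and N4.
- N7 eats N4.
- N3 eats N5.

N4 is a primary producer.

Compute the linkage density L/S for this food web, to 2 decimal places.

L/S = 1.57

There are L = 11 links among S = 7 species.
L/S = 11/7 = 1.5714 ≈ 1.57.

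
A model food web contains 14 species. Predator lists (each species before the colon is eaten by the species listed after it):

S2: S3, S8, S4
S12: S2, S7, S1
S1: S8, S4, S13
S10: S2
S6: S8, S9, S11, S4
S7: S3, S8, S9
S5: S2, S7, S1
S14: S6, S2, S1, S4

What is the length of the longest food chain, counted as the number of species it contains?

3 species

One longest chain: S12 → S2 → S3.
It has 3 species and 2 links.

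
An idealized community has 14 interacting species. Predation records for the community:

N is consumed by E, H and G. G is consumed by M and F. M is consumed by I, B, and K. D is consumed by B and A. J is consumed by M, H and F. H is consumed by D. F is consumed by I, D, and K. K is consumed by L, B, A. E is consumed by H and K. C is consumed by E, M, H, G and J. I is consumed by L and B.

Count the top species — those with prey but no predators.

3

Top species (has prey, but nothing eats it): B, L, A.
Count: 3.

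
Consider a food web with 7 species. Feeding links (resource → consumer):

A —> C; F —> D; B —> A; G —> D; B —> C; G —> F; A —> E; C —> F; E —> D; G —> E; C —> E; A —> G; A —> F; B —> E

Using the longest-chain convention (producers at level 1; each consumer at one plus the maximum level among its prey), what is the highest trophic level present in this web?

Producers (level 1): B.
B → A → G → F → D gives D level 5.
No species has a prey at level 5, so no species reaches level 6.

5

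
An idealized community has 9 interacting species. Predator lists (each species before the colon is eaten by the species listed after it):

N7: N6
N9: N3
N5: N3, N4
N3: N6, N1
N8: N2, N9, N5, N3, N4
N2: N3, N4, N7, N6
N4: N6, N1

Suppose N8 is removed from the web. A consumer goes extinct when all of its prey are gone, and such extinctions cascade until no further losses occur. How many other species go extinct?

8

Remove N8.
Round 1: N2 (all prey gone), N9 (all prey gone), N5 (all prey gone) → extinct.
Round 2: N3 (all prey gone), N4 (all prey gone), N7 (all prey gone) → extinct.
Round 3: N6 (all prey gone), N1 (all prey gone) → extinct.
No further losses. Total secondary extinctions: 8.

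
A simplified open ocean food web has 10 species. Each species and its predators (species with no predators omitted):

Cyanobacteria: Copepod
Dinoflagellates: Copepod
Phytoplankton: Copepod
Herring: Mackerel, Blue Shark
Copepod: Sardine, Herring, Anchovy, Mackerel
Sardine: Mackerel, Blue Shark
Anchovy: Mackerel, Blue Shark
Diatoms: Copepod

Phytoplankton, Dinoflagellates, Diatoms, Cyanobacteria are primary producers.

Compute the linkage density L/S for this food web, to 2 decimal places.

L/S = 1.40

There are L = 14 links among S = 10 species.
L/S = 14/10 = 1.4000 ≈ 1.40.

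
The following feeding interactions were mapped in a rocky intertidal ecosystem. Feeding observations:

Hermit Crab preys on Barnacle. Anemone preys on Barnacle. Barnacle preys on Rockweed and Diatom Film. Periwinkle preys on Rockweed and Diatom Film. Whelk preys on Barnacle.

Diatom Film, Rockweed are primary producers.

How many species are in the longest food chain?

3 species

One longest chain: Diatom Film → Barnacle → Anemone.
It has 3 species and 2 links.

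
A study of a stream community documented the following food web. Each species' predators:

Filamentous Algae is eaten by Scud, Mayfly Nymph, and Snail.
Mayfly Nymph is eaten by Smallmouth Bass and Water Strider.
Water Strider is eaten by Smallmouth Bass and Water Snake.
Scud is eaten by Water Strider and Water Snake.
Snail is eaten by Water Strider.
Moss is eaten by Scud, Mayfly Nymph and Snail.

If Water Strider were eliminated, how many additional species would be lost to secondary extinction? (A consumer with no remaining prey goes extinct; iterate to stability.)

Remove Water Strider.
Every predator of it retains at least one other prey: Water Snake still has Scud; Smallmouth Bass still has Mayfly Nymph.
No consumer loses all prey, so no secondary extinctions occur.

0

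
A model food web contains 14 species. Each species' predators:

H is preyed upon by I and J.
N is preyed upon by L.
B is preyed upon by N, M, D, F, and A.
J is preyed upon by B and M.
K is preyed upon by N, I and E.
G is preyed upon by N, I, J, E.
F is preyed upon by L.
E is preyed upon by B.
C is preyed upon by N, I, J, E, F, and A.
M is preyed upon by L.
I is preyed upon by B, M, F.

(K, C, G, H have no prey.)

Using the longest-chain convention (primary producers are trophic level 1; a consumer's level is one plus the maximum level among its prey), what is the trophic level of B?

K is a producer → level 1.
I eats K (level 1); other prey at levels: C 1, G 1, H 1 → level 2.
B eats I (level 2); other prey at levels: E 2, J 2 → level 3.

Trophic level 3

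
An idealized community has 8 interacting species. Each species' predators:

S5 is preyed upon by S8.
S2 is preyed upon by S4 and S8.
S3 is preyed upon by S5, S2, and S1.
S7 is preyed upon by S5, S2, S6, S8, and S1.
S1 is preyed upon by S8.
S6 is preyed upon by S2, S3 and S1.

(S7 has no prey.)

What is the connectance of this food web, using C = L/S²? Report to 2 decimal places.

The web has S = 8 species and L = 15 feeding links.
C = L / S² = 15 / 64 = 0.2344 ≈ 0.23.

C = 0.23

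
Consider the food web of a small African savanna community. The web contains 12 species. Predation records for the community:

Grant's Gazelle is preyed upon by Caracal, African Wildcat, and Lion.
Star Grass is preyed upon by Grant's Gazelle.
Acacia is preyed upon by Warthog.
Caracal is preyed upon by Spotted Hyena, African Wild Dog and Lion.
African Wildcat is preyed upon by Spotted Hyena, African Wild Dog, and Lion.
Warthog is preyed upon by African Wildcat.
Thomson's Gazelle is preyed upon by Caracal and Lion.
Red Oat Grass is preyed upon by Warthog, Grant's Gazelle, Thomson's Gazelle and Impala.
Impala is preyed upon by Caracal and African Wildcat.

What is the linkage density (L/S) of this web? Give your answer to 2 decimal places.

L/S = 1.67

There are L = 20 links among S = 12 species.
L/S = 20/12 = 1.6667 ≈ 1.67.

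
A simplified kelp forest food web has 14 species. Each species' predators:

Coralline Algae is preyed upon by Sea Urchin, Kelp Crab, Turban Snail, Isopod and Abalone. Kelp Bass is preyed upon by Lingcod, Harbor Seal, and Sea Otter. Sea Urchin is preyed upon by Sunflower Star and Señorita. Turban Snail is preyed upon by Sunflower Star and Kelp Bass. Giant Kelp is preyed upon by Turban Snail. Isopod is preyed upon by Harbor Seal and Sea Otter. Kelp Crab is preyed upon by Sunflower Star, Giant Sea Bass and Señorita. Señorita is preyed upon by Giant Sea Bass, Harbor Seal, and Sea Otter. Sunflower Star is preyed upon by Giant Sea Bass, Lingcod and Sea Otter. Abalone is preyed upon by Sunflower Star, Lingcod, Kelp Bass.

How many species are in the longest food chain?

4 species

One longest chain: Giant Kelp → Turban Snail → Sunflower Star → Sea Otter.
It has 4 species and 3 links.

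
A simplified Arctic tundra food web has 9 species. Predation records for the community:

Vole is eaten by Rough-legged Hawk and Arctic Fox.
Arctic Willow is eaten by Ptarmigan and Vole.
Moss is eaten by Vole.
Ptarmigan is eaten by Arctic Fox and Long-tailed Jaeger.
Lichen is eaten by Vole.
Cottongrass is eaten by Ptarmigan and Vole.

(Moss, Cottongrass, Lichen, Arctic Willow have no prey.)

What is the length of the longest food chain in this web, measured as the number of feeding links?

2 links

One longest chain: Moss → Vole → Rough-legged Hawk.
It has 3 species and 2 links.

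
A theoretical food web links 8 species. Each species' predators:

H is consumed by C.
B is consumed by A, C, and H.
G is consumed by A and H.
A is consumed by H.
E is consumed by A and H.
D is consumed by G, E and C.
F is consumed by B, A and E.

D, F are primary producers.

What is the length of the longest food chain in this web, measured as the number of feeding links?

4 links

One longest chain: F → B → A → H → C.
It has 5 species and 4 links.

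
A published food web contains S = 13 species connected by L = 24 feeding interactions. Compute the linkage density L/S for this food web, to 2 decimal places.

There are L = 24 links among S = 13 species.
L/S = 24/13 = 1.8462 ≈ 1.85.

L/S = 1.85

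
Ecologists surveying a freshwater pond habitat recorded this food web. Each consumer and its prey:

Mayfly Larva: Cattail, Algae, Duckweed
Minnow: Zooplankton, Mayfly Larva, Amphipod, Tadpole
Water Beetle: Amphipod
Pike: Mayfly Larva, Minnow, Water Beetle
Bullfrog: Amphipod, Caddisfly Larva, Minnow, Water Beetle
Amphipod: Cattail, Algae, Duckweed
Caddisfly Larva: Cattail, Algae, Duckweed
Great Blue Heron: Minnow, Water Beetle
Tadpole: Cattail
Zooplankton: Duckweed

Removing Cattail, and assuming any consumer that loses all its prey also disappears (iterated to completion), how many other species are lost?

Remove Cattail.
Round 1: Tadpole (all prey gone) → extinct.
No further losses. Total secondary extinctions: 1.

1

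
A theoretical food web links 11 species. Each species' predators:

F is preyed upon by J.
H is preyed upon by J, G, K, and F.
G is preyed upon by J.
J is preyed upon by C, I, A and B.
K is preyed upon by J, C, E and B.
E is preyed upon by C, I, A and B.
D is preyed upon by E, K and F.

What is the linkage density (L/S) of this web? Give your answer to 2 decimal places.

L/S = 1.91

There are L = 21 links among S = 11 species.
L/S = 21/11 = 1.9091 ≈ 1.91.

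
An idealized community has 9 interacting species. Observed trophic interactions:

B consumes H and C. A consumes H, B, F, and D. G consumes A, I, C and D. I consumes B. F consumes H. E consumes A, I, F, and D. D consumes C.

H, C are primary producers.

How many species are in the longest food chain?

4 species

One longest chain: H → F → A → E.
It has 4 species and 3 links.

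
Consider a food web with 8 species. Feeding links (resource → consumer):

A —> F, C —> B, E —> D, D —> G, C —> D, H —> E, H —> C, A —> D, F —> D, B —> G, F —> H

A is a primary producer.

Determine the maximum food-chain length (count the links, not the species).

5 links

One longest chain: A → F → H → E → D → G.
It has 6 species and 5 links.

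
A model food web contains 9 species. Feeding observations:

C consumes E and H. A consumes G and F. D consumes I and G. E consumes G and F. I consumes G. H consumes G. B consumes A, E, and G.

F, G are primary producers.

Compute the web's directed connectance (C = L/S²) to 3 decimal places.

The web has S = 9 species and L = 13 feeding links.
C = L / S² = 13 / 81 = 0.1605 ≈ 0.160.

C = 0.160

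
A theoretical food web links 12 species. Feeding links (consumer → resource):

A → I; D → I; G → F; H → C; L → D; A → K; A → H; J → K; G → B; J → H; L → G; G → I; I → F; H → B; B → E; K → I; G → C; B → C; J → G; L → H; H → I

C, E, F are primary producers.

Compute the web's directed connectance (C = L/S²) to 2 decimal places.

The web has S = 12 species and L = 21 feeding links.
C = L / S² = 21 / 144 = 0.1458 ≈ 0.15.

C = 0.15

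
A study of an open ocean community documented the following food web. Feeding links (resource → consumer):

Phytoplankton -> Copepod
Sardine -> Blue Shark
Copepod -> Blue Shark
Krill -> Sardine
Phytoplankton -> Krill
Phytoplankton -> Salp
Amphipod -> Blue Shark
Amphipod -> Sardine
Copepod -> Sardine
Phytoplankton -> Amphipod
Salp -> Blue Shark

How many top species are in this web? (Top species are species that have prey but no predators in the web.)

1

Top species (has prey, but nothing eats it): Blue Shark.
Count: 1.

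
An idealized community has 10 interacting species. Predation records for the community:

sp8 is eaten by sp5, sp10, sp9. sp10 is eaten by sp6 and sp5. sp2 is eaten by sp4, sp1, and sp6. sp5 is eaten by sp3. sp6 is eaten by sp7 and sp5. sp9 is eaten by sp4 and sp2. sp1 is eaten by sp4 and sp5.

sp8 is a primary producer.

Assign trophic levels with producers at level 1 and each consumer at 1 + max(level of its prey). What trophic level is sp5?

Trophic level 5

sp8 is a producer → level 1.
sp9 eats sp8 → level 2.
sp2 eats sp9 → level 3.
sp6 eats sp2 (level 3); other prey at levels: sp10 2 → level 4.
sp5 eats sp6 (level 4); other prey at levels: sp8 1, sp10 2, sp1 4 → level 5.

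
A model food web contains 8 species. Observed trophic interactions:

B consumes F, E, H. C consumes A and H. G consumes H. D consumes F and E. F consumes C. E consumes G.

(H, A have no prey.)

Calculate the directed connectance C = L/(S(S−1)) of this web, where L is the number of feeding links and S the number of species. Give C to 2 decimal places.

The web has S = 8 species and L = 10 feeding links.
C = L / (S(S−1)) = 10 / 56 = 0.1786 ≈ 0.18.

C = 0.18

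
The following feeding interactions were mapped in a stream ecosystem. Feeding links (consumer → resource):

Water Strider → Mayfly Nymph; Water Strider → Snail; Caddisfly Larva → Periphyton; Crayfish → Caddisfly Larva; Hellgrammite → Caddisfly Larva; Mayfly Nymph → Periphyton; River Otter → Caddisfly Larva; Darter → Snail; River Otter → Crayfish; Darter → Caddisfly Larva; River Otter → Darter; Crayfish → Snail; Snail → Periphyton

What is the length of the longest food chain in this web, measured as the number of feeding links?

One longest chain: Periphyton → Snail → Crayfish → River Otter.
It has 4 species and 3 links.

3 links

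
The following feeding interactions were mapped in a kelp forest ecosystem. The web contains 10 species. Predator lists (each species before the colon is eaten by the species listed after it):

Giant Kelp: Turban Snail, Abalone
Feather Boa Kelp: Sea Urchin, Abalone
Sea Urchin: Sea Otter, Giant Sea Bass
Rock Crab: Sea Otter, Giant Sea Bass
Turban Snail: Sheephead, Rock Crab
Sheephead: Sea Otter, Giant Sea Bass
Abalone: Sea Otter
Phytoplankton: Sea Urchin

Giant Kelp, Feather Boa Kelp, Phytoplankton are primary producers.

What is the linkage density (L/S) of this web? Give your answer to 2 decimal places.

L/S = 1.40

There are L = 14 links among S = 10 species.
L/S = 14/10 = 1.4000 ≈ 1.40.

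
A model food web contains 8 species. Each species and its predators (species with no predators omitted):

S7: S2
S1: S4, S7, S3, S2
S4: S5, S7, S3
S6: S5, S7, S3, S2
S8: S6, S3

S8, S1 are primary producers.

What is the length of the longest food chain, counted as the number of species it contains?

One longest chain: S1 → S4 → S7 → S2.
It has 4 species and 3 links.

4 species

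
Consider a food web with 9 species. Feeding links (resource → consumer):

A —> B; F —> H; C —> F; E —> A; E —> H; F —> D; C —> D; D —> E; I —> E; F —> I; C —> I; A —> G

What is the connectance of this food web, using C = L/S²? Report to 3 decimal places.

C = 0.148

The web has S = 9 species and L = 12 feeding links.
C = L / S² = 12 / 81 = 0.1481 ≈ 0.148.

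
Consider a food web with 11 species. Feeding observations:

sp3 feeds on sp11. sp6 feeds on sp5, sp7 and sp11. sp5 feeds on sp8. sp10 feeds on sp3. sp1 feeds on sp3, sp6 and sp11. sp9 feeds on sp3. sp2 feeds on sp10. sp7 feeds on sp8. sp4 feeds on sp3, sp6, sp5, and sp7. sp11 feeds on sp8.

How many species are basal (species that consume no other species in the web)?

Basal species (no prey listed): sp8.
Count: 1.

1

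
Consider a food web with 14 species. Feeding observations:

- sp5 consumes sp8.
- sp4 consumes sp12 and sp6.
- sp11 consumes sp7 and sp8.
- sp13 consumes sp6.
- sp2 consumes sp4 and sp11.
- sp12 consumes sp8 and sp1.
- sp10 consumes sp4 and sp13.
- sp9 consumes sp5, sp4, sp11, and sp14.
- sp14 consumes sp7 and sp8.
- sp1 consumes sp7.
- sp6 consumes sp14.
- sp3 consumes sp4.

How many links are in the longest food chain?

4 links

One longest chain: sp7 → sp1 → sp12 → sp4 → sp2.
It has 5 species and 4 links.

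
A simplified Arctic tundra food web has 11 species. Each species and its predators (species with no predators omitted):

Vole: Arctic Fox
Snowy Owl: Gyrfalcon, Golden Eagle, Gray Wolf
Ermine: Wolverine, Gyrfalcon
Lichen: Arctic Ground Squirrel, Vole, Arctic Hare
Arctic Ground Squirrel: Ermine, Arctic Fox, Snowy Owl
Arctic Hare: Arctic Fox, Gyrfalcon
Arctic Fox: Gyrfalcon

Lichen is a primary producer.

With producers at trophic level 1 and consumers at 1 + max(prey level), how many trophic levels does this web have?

4

Producers (level 1): Lichen.
Lichen → Arctic Ground Squirrel → Ermine → Wolverine gives Wolverine level 4.
No species has a prey at level 4, so no species reaches level 5.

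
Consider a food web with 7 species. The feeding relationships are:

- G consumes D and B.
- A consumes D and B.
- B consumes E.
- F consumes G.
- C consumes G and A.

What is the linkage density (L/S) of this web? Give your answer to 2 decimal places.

L/S = 1.14

There are L = 8 links among S = 7 species.
L/S = 8/7 = 1.1429 ≈ 1.14.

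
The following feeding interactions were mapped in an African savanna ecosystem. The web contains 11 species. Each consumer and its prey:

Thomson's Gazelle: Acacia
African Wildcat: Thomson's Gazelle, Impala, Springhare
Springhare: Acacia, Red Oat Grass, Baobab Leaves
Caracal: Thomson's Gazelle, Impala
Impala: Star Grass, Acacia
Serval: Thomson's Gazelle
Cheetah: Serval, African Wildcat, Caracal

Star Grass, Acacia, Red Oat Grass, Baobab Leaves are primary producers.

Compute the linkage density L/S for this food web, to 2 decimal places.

L/S = 1.36

There are L = 15 links among S = 11 species.
L/S = 15/11 = 1.3636 ≈ 1.36.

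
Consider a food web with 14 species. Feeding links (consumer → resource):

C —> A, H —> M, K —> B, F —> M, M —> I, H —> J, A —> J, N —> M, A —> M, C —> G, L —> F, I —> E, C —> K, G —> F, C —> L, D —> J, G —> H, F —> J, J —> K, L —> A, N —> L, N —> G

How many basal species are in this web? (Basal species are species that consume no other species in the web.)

2

Basal species (no prey listed): E, B.
Count: 2.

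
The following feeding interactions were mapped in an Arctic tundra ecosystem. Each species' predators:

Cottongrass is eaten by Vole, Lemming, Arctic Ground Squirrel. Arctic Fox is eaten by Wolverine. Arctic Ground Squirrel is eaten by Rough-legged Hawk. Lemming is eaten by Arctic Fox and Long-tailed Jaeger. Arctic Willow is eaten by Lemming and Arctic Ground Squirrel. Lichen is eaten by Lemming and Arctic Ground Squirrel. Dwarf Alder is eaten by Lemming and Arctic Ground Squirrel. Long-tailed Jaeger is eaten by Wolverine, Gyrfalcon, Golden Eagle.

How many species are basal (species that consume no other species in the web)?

4

Basal species (no prey listed): Lichen, Dwarf Alder, Cottongrass, Arctic Willow.
Count: 4.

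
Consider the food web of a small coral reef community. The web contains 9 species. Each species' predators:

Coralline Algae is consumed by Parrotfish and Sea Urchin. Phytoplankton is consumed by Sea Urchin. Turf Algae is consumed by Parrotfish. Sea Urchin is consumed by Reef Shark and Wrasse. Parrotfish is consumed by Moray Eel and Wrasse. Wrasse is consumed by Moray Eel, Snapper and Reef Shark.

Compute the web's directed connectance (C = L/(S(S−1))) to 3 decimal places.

The web has S = 9 species and L = 11 feeding links.
C = L / (S(S−1)) = 11 / 72 = 0.1528 ≈ 0.153.

C = 0.153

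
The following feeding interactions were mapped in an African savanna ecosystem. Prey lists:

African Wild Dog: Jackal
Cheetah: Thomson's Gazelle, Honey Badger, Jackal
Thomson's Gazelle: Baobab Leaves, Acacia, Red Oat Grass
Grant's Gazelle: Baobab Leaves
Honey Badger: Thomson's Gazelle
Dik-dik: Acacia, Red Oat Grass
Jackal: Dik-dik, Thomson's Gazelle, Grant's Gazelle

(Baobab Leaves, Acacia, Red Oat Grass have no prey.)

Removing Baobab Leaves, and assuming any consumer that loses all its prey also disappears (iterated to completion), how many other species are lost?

1

Remove Baobab Leaves.
Round 1: Grant's Gazelle (all prey gone) → extinct.
No further losses. Total secondary extinctions: 1.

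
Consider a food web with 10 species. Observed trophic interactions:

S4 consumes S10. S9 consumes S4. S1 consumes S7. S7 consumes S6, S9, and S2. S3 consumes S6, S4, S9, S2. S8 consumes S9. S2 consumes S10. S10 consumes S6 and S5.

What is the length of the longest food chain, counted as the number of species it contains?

One longest chain: S6 → S10 → S4 → S9 → S7 → S1.
It has 6 species and 5 links.

6 species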